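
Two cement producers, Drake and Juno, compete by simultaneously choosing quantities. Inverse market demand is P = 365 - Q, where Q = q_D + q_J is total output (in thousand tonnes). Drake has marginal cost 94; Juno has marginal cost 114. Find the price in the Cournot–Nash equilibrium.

191

Drake's profit: π_D = (365 - Q)q_D - (94q_D). Setting ∂π_D/∂q_D = 0: 271 - 2q_D - (q_J) = 0.
Juno's profit: π_J = (365 - Q)q_J - (114q_J). Setting ∂π_J/∂q_J = 0: 251 - 2q_J - (q_D) = 0.
Rearranging gives the reaction functions q_D = (271 - q_J)/2 and q_J = (251 - q_D)/2.
Solving the pair: q_D = 97, q_J = 77.
Total output Q = 174, so price P = 365 - 174 = 191.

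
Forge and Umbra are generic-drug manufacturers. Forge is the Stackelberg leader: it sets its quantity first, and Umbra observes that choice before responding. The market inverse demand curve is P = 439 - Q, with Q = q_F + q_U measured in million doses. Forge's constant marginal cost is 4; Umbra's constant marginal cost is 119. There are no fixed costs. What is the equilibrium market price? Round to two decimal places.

141.50

The follower Umbra best-responds to any q_F: π_U = (439 - Q)q_U - 119q_U.
∂π_U/∂q_U = 320 - q_F - 2q_U = 0 gives the reaction function q_U = (320 - q_F)/2.
Forge substitutes q_U(q_F) into its own profit: π_F = q_F(439 - q_F - (320 - q_F)/2) - 4q_F = (279 - (1/2)q_F)q_F - 4q_F.
The leader's first-order condition 275 - q_F = 0 yields q_F = 275.
Then q_U = (320 - 275)/2 = 45/2.
Total output Q = 595/2, so price P = 439 - 595/2 = 283/2.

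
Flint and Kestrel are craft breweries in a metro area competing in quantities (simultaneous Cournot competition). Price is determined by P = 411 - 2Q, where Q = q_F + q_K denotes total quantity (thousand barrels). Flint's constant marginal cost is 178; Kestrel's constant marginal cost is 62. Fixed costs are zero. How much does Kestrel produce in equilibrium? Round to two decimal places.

77.50

Flint's profit: π_F = (411 - 2Q)q_F - (178q_F). Setting ∂π_F/∂q_F = 0: 233 - 4q_F - 2(q_K) = 0.
Kestrel's profit: π_K = (411 - 2Q)q_K - (62q_K). Setting ∂π_K/∂q_K = 0: 349 - 4q_K - 2(q_F) = 0.
Best responses: q_F = (233 - 2q_K)/4, q_K = (349 - 2q_F)/4.
Substituting one into the other gives q_F = 39/2 and q_K = 155/2.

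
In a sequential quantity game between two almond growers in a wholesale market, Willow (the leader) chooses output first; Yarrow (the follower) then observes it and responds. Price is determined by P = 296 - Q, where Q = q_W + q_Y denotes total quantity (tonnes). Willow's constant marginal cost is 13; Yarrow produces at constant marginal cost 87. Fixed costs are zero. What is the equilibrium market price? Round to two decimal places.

Solve by backward induction. Given q_W, the follower Yarrow maximises π_Y = (296 - q_W - q_Y)q_Y - 87q_Y.
∂π_Y/∂q_Y = 209 - q_W - 2q_Y = 0 gives the reaction function q_Y = (209 - q_W)/2.
Willow substitutes q_Y(q_W) into its own profit: π_W = q_W(296 - q_W - (209 - q_W)/2) - 13q_W = (383/2 - (1/2)q_W)q_W - 13q_W.
Maximising: ∂π_W/∂q_W = 357/2 - q_W = 0, giving q_W = 357/2.
Then q_Y = (209 - 357/2)/2 = 61/4.
Total output Q = 775/4, so price P = 296 - 775/4 = 409/4.

102.25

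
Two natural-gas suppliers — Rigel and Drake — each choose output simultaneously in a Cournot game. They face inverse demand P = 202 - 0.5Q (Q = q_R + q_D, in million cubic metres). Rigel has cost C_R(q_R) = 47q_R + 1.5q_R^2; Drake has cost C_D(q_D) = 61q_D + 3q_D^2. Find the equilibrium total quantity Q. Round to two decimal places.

Rigel's profit: π_R = (202 - 0.5Q)q_R - (47q_R + (3/2)q_R²). Setting ∂π_R/∂q_R = 0: 155 - 4q_R - (1/2)(q_D) = 0.
Drake's profit: π_D = (202 - 0.5Q)q_D - (61q_D + 3q_D²). Setting ∂π_D/∂q_D = 0: 141 - 7q_D - (1/2)(q_R) = 0.
Best responses: q_R = (155 - (1/2)q_D)/4, q_D = (141 - (1/2)q_R)/7.
Substituting one into the other gives q_R = 36.5586 and q_D = 1946/111.
Total output Q = 36.5586 + 1946/111 = 54.0901.

54.09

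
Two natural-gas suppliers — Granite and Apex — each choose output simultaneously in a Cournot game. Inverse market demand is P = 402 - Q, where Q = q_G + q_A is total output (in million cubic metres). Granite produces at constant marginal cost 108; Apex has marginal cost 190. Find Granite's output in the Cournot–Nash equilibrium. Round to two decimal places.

Granite's profit: π_G = (402 - Q)q_G - (108q_G). Setting ∂π_G/∂q_G = 0: 294 - 2q_G - (q_A) = 0.
Apex's first-order condition: 212 - 2q_A - (q_G) = 0.
Best responses: q_G = (294 - q_A)/2, q_A = (212 - q_G)/2.
Substituting one into the other gives q_G = 376/3 and q_A = 130/3.

125.33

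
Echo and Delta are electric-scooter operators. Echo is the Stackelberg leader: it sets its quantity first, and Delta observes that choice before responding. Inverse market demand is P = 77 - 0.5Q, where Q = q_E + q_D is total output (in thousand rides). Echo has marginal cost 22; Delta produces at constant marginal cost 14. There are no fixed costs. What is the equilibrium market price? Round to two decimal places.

33.75

The follower Delta best-responds to any q_E: π_D = (77 - 0.5Q)q_D - 14q_D.
Follower FOC: 63 - (1/2)q_E - q_D = 0, so q_D(q_E) = (63 - (1/2)q_E).
Echo substitutes q_D(q_E) into its own profit: π_E = q_E(77 - (1/2)q_E - (63 - (1/2)q_E)/2) - 22q_E = (91/2 - (1/4)q_E)q_E - 22q_E.
Maximising: ∂π_E/∂q_E = 47/2 - (1/2)q_E = 0, giving q_E = 47.
Then q_D = (63 - (1/2)·47) = 79/2.
Total output Q = 173/2, so price P = 77 - (1/2)·(173/2) = 135/4.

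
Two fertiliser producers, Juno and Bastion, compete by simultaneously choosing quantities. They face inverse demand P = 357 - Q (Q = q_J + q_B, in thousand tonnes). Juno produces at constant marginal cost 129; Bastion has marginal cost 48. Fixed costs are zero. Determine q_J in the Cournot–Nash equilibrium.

Juno's profit: π_J = (357 - Q)q_J - (129q_J). Setting ∂π_J/∂q_J = 0: 228 - 2q_J - (q_B) = 0.
Bastion's profit: π_B = (357 - Q)q_B - (48q_B). Setting ∂π_B/∂q_B = 0: 309 - 2q_B - (q_J) = 0.
Rearranging gives the reaction functions q_J = (228 - q_B)/2 and q_B = (309 - q_J)/2.
Substituting one into the other gives q_J = 49 and q_B = 130.

49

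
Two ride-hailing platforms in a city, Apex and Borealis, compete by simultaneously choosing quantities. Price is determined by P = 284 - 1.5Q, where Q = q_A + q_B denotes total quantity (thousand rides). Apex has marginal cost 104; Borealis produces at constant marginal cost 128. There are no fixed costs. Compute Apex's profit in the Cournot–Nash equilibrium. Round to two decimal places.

Apex's profit: π_A = (284 - 1.5Q)q_A - (104q_A). Setting ∂π_A/∂q_A = 0: 180 - 3q_A - (3/2)(q_B) = 0.
Borealis's profit: π_B = (284 - 1.5Q)q_B - (128q_B). Setting ∂π_B/∂q_B = 0: 156 - 3q_B - (3/2)(q_A) = 0.
Rearranging gives the reaction functions q_A = (180 - (3/2)q_B)/3 and q_B = (156 - (3/2)q_A)/3.
Solving the pair: q_A = 136/3, q_B = 88/3.
Price P = 284 - (3/2)·(224/3) = 172.
Apex's profit: (172 - 104)·(136/3) = 3082.6667.

3082.67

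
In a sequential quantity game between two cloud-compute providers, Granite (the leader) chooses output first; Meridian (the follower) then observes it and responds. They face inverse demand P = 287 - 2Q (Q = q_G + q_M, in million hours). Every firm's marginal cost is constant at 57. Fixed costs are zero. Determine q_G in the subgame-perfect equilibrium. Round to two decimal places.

The follower Meridian best-responds to any q_G: π_M = (287 - 2Q)q_M - 57q_M.
∂π_M/∂q_M = 230 - 2q_G - 4q_M = 0 gives the reaction function q_M = (230 - 2q_G)/4.
Granite substitutes q_M(q_G) into its own profit: π_G = q_G(287 - 2q_G - (230 - 2q_G)/2) - 57q_G = (172 - q_G)q_G - 57q_G.
Maximising: ∂π_G/∂q_G = 115 - 2q_G = 0, giving q_G = 115/2.
Then q_M = (230 - 2·(115/2))/4 = 115/4.

57.50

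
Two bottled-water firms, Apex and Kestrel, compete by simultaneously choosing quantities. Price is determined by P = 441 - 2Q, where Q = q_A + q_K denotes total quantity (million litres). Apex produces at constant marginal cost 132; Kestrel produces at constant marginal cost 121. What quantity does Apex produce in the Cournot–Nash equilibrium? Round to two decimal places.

49.67

Apex's profit: π_A = (441 - 2Q)q_A - (132q_A). Setting ∂π_A/∂q_A = 0: 309 - 4q_A - 2(q_K) = 0.
Kestrel's first-order condition: 320 - 4q_K - 2(q_A) = 0.
So q_A = (309 - 2q_K)/4 and q_K = (320 - 2q_A)/4.
Substituting one into the other gives q_A = 149/3 and q_K = 331/6.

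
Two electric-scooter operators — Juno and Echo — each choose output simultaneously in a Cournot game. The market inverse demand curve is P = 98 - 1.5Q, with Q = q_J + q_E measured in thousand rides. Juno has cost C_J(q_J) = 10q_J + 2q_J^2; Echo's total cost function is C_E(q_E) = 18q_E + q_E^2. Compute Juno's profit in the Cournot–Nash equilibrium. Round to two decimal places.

Juno's profit: π_J = (98 - 1.5Q)q_J - (10q_J + 2q_J²). Setting ∂π_J/∂q_J = 0: 88 - 7q_J - (3/2)(q_E) = 0.
Echo's first-order condition: 80 - 5q_E - (3/2)(q_J) = 0.
So q_J = (88 - (3/2)q_E)/7 and q_E = (80 - (3/2)q_J)/5.
Solving the pair: q_J = 1280/131, q_E = 1712/131.
Price P = 98 - (3/2)·22.8397 = 63.7405.
Juno's profit: 63.7405·(1280/131) - 10·(1280/131) - 2(1280/131)² = 334.1530.

334.15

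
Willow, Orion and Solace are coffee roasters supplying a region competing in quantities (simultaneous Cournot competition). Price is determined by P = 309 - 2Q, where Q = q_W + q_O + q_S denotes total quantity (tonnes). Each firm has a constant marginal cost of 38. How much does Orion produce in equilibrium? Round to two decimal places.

33.88

A representative firm's profit is π_i = q_i(309 - 2Q) - 38q_i.
First-order condition (treating rivals' output as given): 271 - 4q_i - 2·Σ_{j≠i} q_j = 0.
With identical firms every q_j equals q_i, so Σ_{j≠i} q_j = 2q_i and 271 = 8q_i, giving q_i = 271/8.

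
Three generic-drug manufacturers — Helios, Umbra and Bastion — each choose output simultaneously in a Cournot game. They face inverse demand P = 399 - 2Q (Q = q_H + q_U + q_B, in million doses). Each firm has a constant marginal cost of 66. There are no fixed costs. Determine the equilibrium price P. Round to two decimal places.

A representative firm's profit is π_i = q_i(399 - 2Q) - 66q_i.
Setting ∂π_i/∂q_i = 0 with rivals' quantities fixed: 333 - 4q_i - 2·Σ_{j≠i} q_j = 0.
By symmetry each firm produces the same amount; substituting Σ_{j≠i} q_j = 2q_i yields q_i = 333/8.
Total output Q = 999/8, so price P = 399 - 2·(999/8) = 597/4.

149.25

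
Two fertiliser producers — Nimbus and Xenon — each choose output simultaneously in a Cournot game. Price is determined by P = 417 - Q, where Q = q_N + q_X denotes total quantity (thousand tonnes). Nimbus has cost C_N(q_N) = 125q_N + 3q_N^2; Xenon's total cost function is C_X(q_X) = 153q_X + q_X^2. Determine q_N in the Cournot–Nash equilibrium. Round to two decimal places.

29.16

Nimbus's profit: π_N = (417 - Q)q_N - (125q_N + 3q_N²). Setting ∂π_N/∂q_N = 0: 292 - 8q_N - (q_X) = 0.
Xenon's first-order condition: 264 - 4q_X - (q_N) = 0.
So q_N = (292 - q_X)/8 and q_X = (264 - q_N)/4.
Substituting one into the other gives q_N = 904/31 and q_X = 1820/31.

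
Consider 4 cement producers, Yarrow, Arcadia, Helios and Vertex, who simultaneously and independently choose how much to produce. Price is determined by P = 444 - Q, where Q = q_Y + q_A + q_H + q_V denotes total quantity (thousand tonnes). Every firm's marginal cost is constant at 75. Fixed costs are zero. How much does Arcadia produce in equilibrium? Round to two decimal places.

Each firm earns π_i = (444 - Q)q_i - 75q_i.
Setting ∂π_i/∂q_i = 0 with rivals' quantities fixed: 369 - 2q_i - Σ_{j≠i} q_j = 0.
With identical firms every q_j equals q_i, so Σ_{j≠i} q_j = 3q_i and 369 = 5q_i, giving q_i = 369/5.

73.80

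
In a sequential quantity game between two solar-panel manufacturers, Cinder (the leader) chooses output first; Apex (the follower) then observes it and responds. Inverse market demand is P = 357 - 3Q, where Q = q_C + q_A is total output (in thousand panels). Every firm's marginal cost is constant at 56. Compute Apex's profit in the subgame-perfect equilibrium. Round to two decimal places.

The follower Apex best-responds to any q_C: π_A = (357 - 3Q)q_A - 56q_A.
∂π_A/∂q_A = 301 - 3q_C - 6q_A = 0 gives the reaction function q_A = (301 - 3q_C)/6.
Cinder substitutes q_A(q_C) into its own profit: π_C = q_C(357 - 3q_C - (301 - 3q_C)/2) - 56q_C = (413/2 - (3/2)q_C)q_C - 56q_C.
Leader FOC: 301/2 - 3q_C = 0, so q_C = 301/6.
Then q_A = (301 - 3·(301/6))/6 = 301/12.
Price P = 357 - 3·(301/4) = 525/4.
Apex's profit: (525/4 - 56)·(301/12) = 1887.5208.

1887.52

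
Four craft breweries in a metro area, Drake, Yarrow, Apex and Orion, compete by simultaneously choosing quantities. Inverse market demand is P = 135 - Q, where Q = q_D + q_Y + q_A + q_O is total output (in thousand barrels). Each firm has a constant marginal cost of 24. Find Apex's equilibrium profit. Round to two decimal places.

Each firm earns π_i = (135 - Q)q_i - 24q_i.
Setting ∂π_i/∂q_i = 0 with rivals' quantities fixed: 111 - 2q_i - Σ_{j≠i} q_j = 0.
With identical firms every q_j equals q_i, so Σ_{j≠i} q_j = 3q_i and 111 = 5q_i, giving q_i = 111/5.
Price P = 135 - 444/5 = 231/5.
Apex's profit: (231/5 - 24)·(111/5) = 492.8400.

492.84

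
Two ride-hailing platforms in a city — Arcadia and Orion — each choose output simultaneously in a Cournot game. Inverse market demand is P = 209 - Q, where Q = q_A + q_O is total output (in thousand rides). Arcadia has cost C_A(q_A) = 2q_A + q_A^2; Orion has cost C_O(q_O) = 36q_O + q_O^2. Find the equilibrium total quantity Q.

Arcadia's profit: π_A = (209 - Q)q_A - (2q_A + q_A²). Setting ∂π_A/∂q_A = 0: 207 - 4q_A - (q_O) = 0.
Orion's profit: π_O = (209 - Q)q_O - (36q_O + q_O²). Setting ∂π_O/∂q_O = 0: 173 - 4q_O - (q_A) = 0.
So q_A = (207 - q_O)/4 and q_O = (173 - q_A)/4.
Solving the pair: q_A = 131/3, q_O = 97/3.
Total output Q = 131/3 + 97/3 = 76.

76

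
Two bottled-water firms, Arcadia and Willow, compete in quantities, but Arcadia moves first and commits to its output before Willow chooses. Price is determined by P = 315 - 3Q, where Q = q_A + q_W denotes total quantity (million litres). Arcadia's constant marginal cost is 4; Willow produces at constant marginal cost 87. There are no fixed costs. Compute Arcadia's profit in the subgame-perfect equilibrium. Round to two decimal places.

The follower Willow best-responds to any q_A: π_W = (315 - 3Q)q_W - 87q_W.
∂π_W/∂q_W = 228 - 3q_A - 6q_W = 0 gives the reaction function q_W = (228 - 3q_A)/6.
The leader anticipates this reaction. Substituting into P = 315 - 3Q gives P = 201 - (3/2)q_A, so π_A = (201 - (3/2)q_A)q_A - 4q_A.
Leader FOC: 197 - 3q_A = 0, so q_A = 197/3.
Then q_W = (228 - 3·(197/3))/6 = 31/6.
Price P = 315 - 3·(425/6) = 205/2.
Arcadia's profit: (205/2 - 4)·(197/3) = 6468.1667.

6468.17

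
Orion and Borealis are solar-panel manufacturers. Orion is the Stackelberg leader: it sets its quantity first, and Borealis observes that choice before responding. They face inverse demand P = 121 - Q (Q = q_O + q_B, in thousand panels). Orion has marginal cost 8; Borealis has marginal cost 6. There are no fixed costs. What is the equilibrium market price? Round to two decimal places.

35.75

Solve by backward induction. Given q_O, the follower Borealis maximises π_B = (121 - q_O - q_B)q_B - 6q_B.
Setting the follower's marginal profit to zero, 115 - q_O - 2q_B = 0, i.e. q_B = (115 - q_O)/2.
Orion substitutes q_B(q_O) into its own profit: π_O = q_O(121 - q_O - (115 - q_O)/2) - 8q_O = (127/2 - (1/2)q_O)q_O - 8q_O.
Maximising: ∂π_O/∂q_O = 111/2 - q_O = 0, giving q_O = 111/2.
Then q_B = (115 - 111/2)/2 = 119/4.
Total output Q = 341/4, so price P = 121 - 341/4 = 143/4.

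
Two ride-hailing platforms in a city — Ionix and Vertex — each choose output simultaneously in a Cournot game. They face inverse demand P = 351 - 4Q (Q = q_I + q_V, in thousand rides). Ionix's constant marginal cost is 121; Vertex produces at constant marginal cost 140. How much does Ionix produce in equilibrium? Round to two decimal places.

Ionix's profit: π_I = (351 - 4Q)q_I - (121q_I). Setting ∂π_I/∂q_I = 0: 230 - 8q_I - 4(q_V) = 0.
Vertex's profit: π_V = (351 - 4Q)q_V - (140q_V). Setting ∂π_V/∂q_V = 0: 211 - 8q_V - 4(q_I) = 0.
So q_I = (230 - 4q_V)/8 and q_V = (211 - 4q_I)/8.
Substituting one into the other gives q_I = 83/4 and q_V = 16.

20.75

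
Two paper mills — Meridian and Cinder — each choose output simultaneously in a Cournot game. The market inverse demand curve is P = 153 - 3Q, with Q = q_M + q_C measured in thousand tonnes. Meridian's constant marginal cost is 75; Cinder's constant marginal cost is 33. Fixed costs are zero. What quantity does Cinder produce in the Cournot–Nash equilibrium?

18

Meridian's profit: π_M = (153 - 3Q)q_M - (75q_M). Setting ∂π_M/∂q_M = 0: 78 - 6q_M - 3(q_C) = 0.
Cinder's first-order condition: 120 - 6q_C - 3(q_M) = 0.
So q_M = (78 - 3q_C)/6 and q_C = (120 - 3q_M)/6.
Solving the pair: q_M = 4, q_C = 18.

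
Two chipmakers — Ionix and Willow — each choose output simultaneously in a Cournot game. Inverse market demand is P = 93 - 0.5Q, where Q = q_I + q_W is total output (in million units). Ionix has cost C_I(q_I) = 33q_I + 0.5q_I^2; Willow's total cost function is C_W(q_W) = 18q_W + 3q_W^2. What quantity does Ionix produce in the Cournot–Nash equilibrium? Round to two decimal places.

Ionix's profit: π_I = (93 - 0.5Q)q_I - (33q_I + (1/2)q_I²). Setting ∂π_I/∂q_I = 0: 60 - 2q_I - (1/2)(q_W) = 0.
Willow's profit: π_W = (93 - 0.5Q)q_W - (18q_W + 3q_W²). Setting ∂π_W/∂q_W = 0: 75 - 7q_W - (1/2)(q_I) = 0.
So q_I = (60 - (1/2)q_W)/2 and q_W = (75 - (1/2)q_I)/7.
Solving the pair: q_I = 306/11, q_W = 96/11.

27.82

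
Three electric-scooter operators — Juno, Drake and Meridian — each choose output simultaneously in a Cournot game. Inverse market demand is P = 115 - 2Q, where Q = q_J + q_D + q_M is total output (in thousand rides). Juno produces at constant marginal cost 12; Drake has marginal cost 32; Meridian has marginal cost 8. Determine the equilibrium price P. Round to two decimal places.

Juno's profit: π_J = (115 - 2Q)q_J - (12q_J). Setting ∂π_J/∂q_J = 0: 103 - 4q_J - 2(q_D + q_M) = 0.
Drake's profit: π_D = (115 - 2Q)q_D - (32q_D). Setting ∂π_D/∂q_D = 0: 83 - 4q_D - 2(q_J + q_M) = 0.
Meridian's profit: π_M = (115 - 2Q)q_M - (8q_M). Setting ∂π_M/∂q_M = 0: 107 - 4q_M - 2(q_J + q_D) = 0.
Summing all 3 equations gives 293 − 8Q = 0, hence Q = 293/8.
Back-substituting: q_J = (103 − 293/4)/2 = 119/8, q_D = (83 − 293/4)/2 = 39/8, q_M = (107 − 293/4)/2 = 135/8.
Total output Q = 293/8, so price P = 115 - 2·(293/8) = 167/4.

41.75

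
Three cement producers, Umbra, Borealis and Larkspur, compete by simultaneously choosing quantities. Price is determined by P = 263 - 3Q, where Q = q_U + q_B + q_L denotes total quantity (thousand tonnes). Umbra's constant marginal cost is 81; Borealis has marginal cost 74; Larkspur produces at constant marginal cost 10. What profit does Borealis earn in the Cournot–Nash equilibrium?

Umbra's profit: π_U = (263 - 3Q)q_U - (81q_U). Setting ∂π_U/∂q_U = 0: 182 - 6q_U - 3(q_B + q_L) = 0.
Borealis's profit: π_B = (263 - 3Q)q_B - (74q_B). Setting ∂π_B/∂q_B = 0: 189 - 6q_B - 3(q_U + q_L) = 0.
Larkspur's profit: π_L = (263 - 3Q)q_L - (10q_L). Setting ∂π_L/∂q_L = 0: 253 - 6q_L - 3(q_U + q_B) = 0.
Summing all 3 equations gives 624 − 12Q = 0, hence Q = 52.
Back-substituting: q_U = (182 − 156)/3 = 26/3, q_B = (189 − 156)/3 = 11, q_L = (253 − 156)/3 = 97/3.
Price P = 263 - 3·52 = 107.
Borealis's profit: (107 - 74)·11 = 363.

363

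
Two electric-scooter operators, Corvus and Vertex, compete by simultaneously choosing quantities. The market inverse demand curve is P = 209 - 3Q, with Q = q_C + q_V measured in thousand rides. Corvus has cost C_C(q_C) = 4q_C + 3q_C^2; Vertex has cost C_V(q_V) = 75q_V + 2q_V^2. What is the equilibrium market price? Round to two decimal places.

137.62

Corvus's profit: π_C = (209 - 3Q)q_C - (4q_C + 3q_C²). Setting ∂π_C/∂q_C = 0: 205 - 12q_C - 3(q_V) = 0.
Vertex's profit: π_V = (209 - 3Q)q_V - (75q_V + 2q_V²). Setting ∂π_V/∂q_V = 0: 134 - 10q_V - 3(q_C) = 0.
Best responses: q_C = (205 - 3q_V)/12, q_V = (134 - 3q_C)/10.
Substituting one into the other gives q_C = 1648/111 and q_V = 331/37.
Total output Q = 23.7928, so price P = 209 - 3·23.7928 = 137.6216.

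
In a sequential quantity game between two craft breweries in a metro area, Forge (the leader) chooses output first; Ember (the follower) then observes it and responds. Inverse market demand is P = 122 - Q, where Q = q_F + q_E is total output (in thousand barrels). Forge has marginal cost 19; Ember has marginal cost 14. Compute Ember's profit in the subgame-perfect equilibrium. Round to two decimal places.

870.25

The follower Ember best-responds to any q_F: π_E = (122 - Q)q_E - 14q_E.
Follower FOC: 108 - q_F - 2q_E = 0, so q_E(q_F) = (108 - q_F)/2.
Forge substitutes q_E(q_F) into its own profit: π_F = q_F(122 - q_F - (108 - q_F)/2) - 19q_F = (68 - (1/2)q_F)q_F - 19q_F.
Leader FOC: 49 - q_F = 0, so q_F = 49.
Then q_E = (108 - 49)/2 = 59/2.
Price P = 122 - 157/2 = 87/2.
Ember's profit: (87/2 - 14)·(59/2) = 870.2500.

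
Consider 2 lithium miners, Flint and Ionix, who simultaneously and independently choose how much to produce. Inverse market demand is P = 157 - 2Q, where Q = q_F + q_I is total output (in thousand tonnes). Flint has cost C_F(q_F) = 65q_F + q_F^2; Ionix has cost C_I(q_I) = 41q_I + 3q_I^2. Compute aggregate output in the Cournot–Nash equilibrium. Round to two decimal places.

21.43

Flint's profit: π_F = (157 - 2Q)q_F - (65q_F + q_F²). Setting ∂π_F/∂q_F = 0: 92 - 6q_F - 2(q_I) = 0.
Ionix's profit: π_I = (157 - 2Q)q_I - (41q_I + 3q_I²). Setting ∂π_I/∂q_I = 0: 116 - 10q_I - 2(q_F) = 0.
So q_F = (92 - 2q_I)/6 and q_I = (116 - 2q_F)/10.
Substituting one into the other gives q_F = 86/7 and q_I = 64/7.
Total output Q = 86/7 + 64/7 = 150/7.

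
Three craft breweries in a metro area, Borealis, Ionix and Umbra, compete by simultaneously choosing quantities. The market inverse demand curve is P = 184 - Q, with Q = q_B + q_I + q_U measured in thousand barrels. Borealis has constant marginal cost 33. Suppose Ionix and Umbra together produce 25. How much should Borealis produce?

63

With rivals' combined output fixed at 25, Borealis's profit is π_B = (184 - 25 - q_B)q_B - (33q_B) = (159 - q_B)q_B - (33q_B).
∂π_B/∂q_B = 126 - 2q_B = 0, so q_B = 63.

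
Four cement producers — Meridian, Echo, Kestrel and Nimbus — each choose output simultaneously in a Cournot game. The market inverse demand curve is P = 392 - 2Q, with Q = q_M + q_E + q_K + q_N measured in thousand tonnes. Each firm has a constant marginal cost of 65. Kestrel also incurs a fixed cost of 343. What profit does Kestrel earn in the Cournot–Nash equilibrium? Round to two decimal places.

A representative firm's profit is π_i = q_i(392 - 2Q) - 65q_i.
Setting ∂π_i/∂q_i = 0 with rivals' quantities fixed: 327 - 4q_i - 2·Σ_{j≠i} q_j = 0.
By symmetry each firm produces the same amount; substituting Σ_{j≠i} q_j = 3q_i yields q_i = 327/10.
Price P = 392 - 2·(654/5) = 652/5.
Kestrel's profit: (652/5 - 65)·(327/10) - 343 = 1795.5800.

1795.58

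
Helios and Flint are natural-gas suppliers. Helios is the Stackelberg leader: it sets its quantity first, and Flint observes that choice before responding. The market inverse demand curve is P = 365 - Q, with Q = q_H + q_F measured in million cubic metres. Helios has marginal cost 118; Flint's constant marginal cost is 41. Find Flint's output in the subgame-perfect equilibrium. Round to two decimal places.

119.50

Solve by backward induction. Given q_H, the follower Flint maximises π_F = (365 - q_H - q_F)q_F - 41q_F.
Follower FOC: 324 - q_H - 2q_F = 0, so q_F(q_H) = (324 - q_H)/2.
Helios substitutes q_F(q_H) into its own profit: π_H = q_H(365 - q_H - (324 - q_H)/2) - 118q_H = (203 - (1/2)q_H)q_H - 118q_H.
The leader's first-order condition 85 - q_H = 0 yields q_H = 85.
Then q_F = (324 - 85)/2 = 239/2.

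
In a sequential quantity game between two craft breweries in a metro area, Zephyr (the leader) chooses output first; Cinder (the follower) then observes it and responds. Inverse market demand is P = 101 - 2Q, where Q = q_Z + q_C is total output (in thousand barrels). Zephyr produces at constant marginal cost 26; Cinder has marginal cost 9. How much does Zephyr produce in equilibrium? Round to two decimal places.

14.50

Solve by backward induction. Given q_Z, the follower Cinder maximises π_C = (101 - 2q_Z - 2q_C)q_C - 9q_C.
Follower FOC: 92 - 2q_Z - 4q_C = 0, so q_C(q_Z) = (92 - 2q_Z)/4.
Zephyr substitutes q_C(q_Z) into its own profit: π_Z = q_Z(101 - 2q_Z - (92 - 2q_Z)/2) - 26q_Z = (55 - q_Z)q_Z - 26q_Z.
The leader's first-order condition 29 - 2q_Z = 0 yields q_Z = 29/2.
Then q_C = (92 - 2·(29/2))/4 = 63/4.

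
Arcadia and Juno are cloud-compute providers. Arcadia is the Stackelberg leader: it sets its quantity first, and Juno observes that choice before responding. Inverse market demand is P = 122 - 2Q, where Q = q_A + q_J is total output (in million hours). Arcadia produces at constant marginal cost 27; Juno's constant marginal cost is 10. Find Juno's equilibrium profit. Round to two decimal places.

Solve by backward induction. Given q_A, the follower Juno maximises π_J = (122 - 2q_A - 2q_J)q_J - 10q_J.
∂π_J/∂q_J = 112 - 2q_A - 4q_J = 0 gives the reaction function q_J = (112 - 2q_A)/4.
Arcadia substitutes q_J(q_A) into its own profit: π_A = q_A(122 - 2q_A - (112 - 2q_A)/2) - 27q_A = (66 - q_A)q_A - 27q_A.
Maximising: ∂π_A/∂q_A = 39 - 2q_A = 0, giving q_A = 39/2.
Then q_J = (112 - 2·(39/2))/4 = 73/4.
Price P = 122 - 2·(151/4) = 93/2.
Juno's profit: (93/2 - 10)·(73/4) = 666.1250.

666.13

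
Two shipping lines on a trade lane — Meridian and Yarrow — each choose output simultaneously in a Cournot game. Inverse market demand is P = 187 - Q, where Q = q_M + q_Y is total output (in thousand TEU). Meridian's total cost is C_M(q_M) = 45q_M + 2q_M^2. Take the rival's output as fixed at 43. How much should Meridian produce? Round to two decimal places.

With the rival's output fixed at 43, Meridian's profit is π_M = (187 - 43 - q_M)q_M - (45q_M + 2q_M²) = (144 - q_M)q_M - (45q_M + 2q_M²).
∂π_M/∂q_M = 99 - 6q_M = 0, so q_M = 33/2.

16.50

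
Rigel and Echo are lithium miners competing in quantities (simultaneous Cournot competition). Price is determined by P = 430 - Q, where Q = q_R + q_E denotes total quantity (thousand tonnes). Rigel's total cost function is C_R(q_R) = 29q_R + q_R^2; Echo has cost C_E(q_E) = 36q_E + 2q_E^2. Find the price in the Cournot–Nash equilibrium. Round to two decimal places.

291.43

Rigel's profit: π_R = (430 - Q)q_R - (29q_R + q_R²). Setting ∂π_R/∂q_R = 0: 401 - 4q_R - (q_E) = 0.
Echo's profit: π_E = (430 - Q)q_E - (36q_E + 2q_E²). Setting ∂π_E/∂q_E = 0: 394 - 6q_E - (q_R) = 0.
So q_R = (401 - q_E)/4 and q_E = (394 - q_R)/6.
Solving the pair: q_R = 87.4783, q_E = 1175/23.
Total output Q = 138.5652, so price P = 430 - 138.5652 = 291.4348.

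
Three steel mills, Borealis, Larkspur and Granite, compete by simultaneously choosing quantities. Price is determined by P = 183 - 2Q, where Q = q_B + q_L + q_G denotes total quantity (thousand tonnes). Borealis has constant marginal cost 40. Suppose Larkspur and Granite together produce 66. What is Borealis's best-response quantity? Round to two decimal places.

With rivals' combined output fixed at 66, Borealis's profit is π_B = (183 - 2·66 - 2q_B)q_B - (40q_B) = (51 - 2q_B)q_B - (40q_B).
∂π_B/∂q_B = 11 - 4q_B = 0, so q_B = 11/4.

2.75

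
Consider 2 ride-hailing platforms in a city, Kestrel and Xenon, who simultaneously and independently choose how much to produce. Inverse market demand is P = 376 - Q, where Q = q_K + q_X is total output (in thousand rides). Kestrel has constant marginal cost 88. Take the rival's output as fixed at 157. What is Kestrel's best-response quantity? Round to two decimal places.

With the rival's output fixed at 157, Kestrel's profit is π_K = (376 - 157 - q_K)q_K - (88q_K) = (219 - q_K)q_K - (88q_K).
∂π_K/∂q_K = 131 - 2q_K = 0, so q_K = 131/2.

65.50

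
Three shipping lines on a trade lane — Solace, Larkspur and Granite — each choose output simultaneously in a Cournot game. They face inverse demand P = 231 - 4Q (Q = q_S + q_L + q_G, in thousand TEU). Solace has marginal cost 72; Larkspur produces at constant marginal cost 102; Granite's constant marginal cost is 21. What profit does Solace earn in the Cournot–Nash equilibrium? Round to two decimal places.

297.56

Solace's profit: π_S = (231 - 4Q)q_S - (72q_S). Setting ∂π_S/∂q_S = 0: 159 - 8q_S - 4(q_L + q_G) = 0.
Larkspur's profit: π_L = (231 - 4Q)q_L - (102q_L). Setting ∂π_L/∂q_L = 0: 129 - 8q_L - 4(q_S + q_G) = 0.
Granite's first-order condition: 210 - 8q_G - 4(q_S + q_L) = 0.
Summing all 3 equations gives 498 − 16Q = 0, hence Q = 249/8.
Back-substituting: q_S = (159 − 249/2)/4 = 69/8, q_L = (129 − 249/2)/4 = 9/8, q_G = (210 − 249/2)/4 = 171/8.
Price P = 231 - 4·(249/8) = 213/2.
Solace's profit: (213/2 - 72)·(69/8) = 297.5625.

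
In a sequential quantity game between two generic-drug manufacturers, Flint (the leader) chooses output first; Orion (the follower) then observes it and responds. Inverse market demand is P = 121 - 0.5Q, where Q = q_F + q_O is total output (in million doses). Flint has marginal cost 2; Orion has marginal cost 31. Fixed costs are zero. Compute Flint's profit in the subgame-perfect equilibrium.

5476

The follower Orion best-responds to any q_F: π_O = (121 - 0.5Q)q_O - 31q_O.
∂π_O/∂q_O = 90 - (1/2)q_F - q_O = 0 gives the reaction function q_O = (90 - (1/2)q_F).
Flint substitutes q_O(q_F) into its own profit: π_F = q_F(121 - (1/2)q_F - (90 - (1/2)q_F)/2) - 2q_F = (76 - (1/4)q_F)q_F - 2q_F.
Leader FOC: 74 - (1/2)q_F = 0, so q_F = 148.
Then q_O = (90 - (1/2)·148) = 16.
Price P = 121 - (1/2)·164 = 39.
Flint's profit: (39 - 2)·148 = 5476.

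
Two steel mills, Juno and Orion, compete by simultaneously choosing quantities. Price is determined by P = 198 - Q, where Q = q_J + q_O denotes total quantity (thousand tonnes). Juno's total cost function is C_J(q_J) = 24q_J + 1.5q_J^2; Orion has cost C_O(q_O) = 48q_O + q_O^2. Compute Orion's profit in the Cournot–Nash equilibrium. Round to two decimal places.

Juno's profit: π_J = (198 - Q)q_J - (24q_J + (3/2)q_J²). Setting ∂π_J/∂q_J = 0: 174 - 5q_J - (q_O) = 0.
Orion's first-order condition: 150 - 4q_O - (q_J) = 0.
So q_J = (174 - q_O)/5 and q_O = (150 - q_J)/4.
Solving the pair: q_J = 546/19, q_O = 576/19.
Price P = 198 - 1122/19 = 138.9474.
Orion's profit: 138.9474·(576/19) - 48·(576/19) - (576/19)² = 1838.0942.

1838.09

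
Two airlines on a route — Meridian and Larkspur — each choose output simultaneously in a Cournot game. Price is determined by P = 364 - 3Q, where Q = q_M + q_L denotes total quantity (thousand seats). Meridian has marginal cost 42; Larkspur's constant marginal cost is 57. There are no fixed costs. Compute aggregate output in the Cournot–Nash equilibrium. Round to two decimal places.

69.89

Meridian's profit: π_M = (364 - 3Q)q_M - (42q_M). Setting ∂π_M/∂q_M = 0: 322 - 6q_M - 3(q_L) = 0.
Larkspur's first-order condition: 307 - 6q_L - 3(q_M) = 0.
So q_M = (322 - 3q_L)/6 and q_L = (307 - 3q_M)/6.
Substituting one into the other gives q_M = 337/9 and q_L = 292/9.
Total output Q = 337/9 + 292/9 = 629/9.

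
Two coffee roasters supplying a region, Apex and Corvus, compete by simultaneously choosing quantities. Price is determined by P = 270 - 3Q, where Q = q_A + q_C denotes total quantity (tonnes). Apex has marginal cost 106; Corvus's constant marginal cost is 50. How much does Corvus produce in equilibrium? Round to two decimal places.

30.67

Apex's profit: π_A = (270 - 3Q)q_A - (106q_A). Setting ∂π_A/∂q_A = 0: 164 - 6q_A - 3(q_C) = 0.
Corvus's first-order condition: 220 - 6q_C - 3(q_A) = 0.
So q_A = (164 - 3q_C)/6 and q_C = (220 - 3q_A)/6.
Substituting one into the other gives q_A = 12 and q_C = 92/3.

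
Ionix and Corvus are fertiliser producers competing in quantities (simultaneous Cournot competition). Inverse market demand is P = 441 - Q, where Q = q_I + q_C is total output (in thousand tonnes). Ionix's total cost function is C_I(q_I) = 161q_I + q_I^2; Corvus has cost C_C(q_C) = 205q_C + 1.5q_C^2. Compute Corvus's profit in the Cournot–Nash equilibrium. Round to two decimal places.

3053.30

Ionix's profit: π_I = (441 - Q)q_I - (161q_I + q_I²). Setting ∂π_I/∂q_I = 0: 280 - 4q_I - (q_C) = 0.
Corvus's first-order condition: 236 - 5q_C - (q_I) = 0.
Best responses: q_I = (280 - q_C)/4, q_C = (236 - q_I)/5.
Solving the pair: q_I = 1164/19, q_C = 664/19.
Price P = 441 - 1828/19 = 344.7895.
Corvus's profit: 344.7895·(664/19) - 205·(664/19) - (3/2)(664/19)² = 3053.2964.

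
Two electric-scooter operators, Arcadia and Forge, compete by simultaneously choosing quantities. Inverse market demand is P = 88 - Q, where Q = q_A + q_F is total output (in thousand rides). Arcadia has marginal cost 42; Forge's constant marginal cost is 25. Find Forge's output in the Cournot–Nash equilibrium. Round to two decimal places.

26.67

Arcadia's profit: π_A = (88 - Q)q_A - (42q_A). Setting ∂π_A/∂q_A = 0: 46 - 2q_A - (q_F) = 0.
Forge's first-order condition: 63 - 2q_F - (q_A) = 0.
Best responses: q_A = (46 - q_F)/2, q_F = (63 - q_A)/2.
Substituting one into the other gives q_A = 29/3 and q_F = 80/3.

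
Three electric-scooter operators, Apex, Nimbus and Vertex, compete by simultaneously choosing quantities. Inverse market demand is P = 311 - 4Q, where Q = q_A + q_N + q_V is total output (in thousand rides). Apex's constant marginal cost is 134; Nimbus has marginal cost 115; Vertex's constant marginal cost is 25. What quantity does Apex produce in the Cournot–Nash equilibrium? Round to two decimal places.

3.06

Apex's profit: π_A = (311 - 4Q)q_A - (134q_A). Setting ∂π_A/∂q_A = 0: 177 - 8q_A - 4(q_N + q_V) = 0.
Nimbus's profit: π_N = (311 - 4Q)q_N - (115q_N). Setting ∂π_N/∂q_N = 0: 196 - 8q_N - 4(q_A + q_V) = 0.
Vertex's first-order condition: 286 - 8q_V - 4(q_A + q_N) = 0.
Adding the 3 first-order conditions: 659 − 16Q = 0, so Q = 659/16.
Back-substituting: q_A = (177 − 659/4)/4 = 49/16, q_N = (196 − 659/4)/4 = 125/16, q_V = (286 − 659/4)/4 = 485/16.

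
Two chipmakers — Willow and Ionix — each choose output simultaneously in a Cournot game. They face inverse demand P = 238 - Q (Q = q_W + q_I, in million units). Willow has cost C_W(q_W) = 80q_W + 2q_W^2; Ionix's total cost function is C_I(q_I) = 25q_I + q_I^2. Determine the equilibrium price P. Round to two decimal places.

171.09

Willow's profit: π_W = (238 - Q)q_W - (80q_W + 2q_W²). Setting ∂π_W/∂q_W = 0: 158 - 6q_W - (q_I) = 0.
Ionix's first-order condition: 213 - 4q_I - (q_W) = 0.
Best responses: q_W = (158 - q_I)/6, q_I = (213 - q_W)/4.
Substituting one into the other gives q_W = 419/23 and q_I = 1120/23.
Total output Q = 1539/23, so price P = 238 - 1539/23 = 171.0870.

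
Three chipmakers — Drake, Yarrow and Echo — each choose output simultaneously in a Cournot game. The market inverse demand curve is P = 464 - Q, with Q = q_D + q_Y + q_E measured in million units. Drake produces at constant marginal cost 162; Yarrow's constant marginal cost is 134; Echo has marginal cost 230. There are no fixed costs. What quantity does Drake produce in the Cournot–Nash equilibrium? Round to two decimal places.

85.50

Drake's profit: π_D = (464 - Q)q_D - (162q_D). Setting ∂π_D/∂q_D = 0: 302 - 2q_D - (q_Y + q_E) = 0.
Yarrow's profit: π_Y = (464 - Q)q_Y - (134q_Y). Setting ∂π_Y/∂q_Y = 0: 330 - 2q_Y - (q_D + q_E) = 0.
Echo's first-order condition: 234 - 2q_E - (q_D + q_Y) = 0.
Adding the 3 conditions: 866 − 2Q − 2Q = 0, i.e. Q = 433/2.
Back-substituting: q_D = (302 − 433/2) = 171/2, q_Y = (330 − 433/2) = 227/2, q_E = (234 − 433/2) = 35/2.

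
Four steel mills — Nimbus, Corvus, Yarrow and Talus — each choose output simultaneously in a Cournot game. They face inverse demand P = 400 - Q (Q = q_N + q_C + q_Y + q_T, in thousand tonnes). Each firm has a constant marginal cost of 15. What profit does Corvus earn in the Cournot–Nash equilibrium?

5929

A representative firm's profit is π_i = q_i(400 - Q) - 15q_i.
First-order condition (treating rivals' output as given): 385 - 2q_i - Σ_{j≠i} q_j = 0.
With identical firms every q_j equals q_i, so Σ_{j≠i} q_j = 3q_i and 385 = 5q_i, giving q_i = 77.
Price P = 400 - 308 = 92.
Corvus's profit: (92 - 15)·77 = 5929.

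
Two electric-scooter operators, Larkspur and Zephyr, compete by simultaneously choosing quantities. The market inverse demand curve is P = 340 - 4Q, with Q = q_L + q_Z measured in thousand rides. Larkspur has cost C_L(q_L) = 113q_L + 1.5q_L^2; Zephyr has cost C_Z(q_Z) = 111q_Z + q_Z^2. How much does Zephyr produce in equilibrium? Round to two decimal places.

17.14

Larkspur's profit: π_L = (340 - 4Q)q_L - (113q_L + (3/2)q_L²). Setting ∂π_L/∂q_L = 0: 227 - 11q_L - 4(q_Z) = 0.
Zephyr's profit: π_Z = (340 - 4Q)q_Z - (111q_Z + q_Z²). Setting ∂π_Z/∂q_Z = 0: 229 - 10q_Z - 4(q_L) = 0.
So q_L = (227 - 4q_Z)/11 and q_Z = (229 - 4q_L)/10.
Solving the pair: q_L = 677/47, q_Z = 1611/94.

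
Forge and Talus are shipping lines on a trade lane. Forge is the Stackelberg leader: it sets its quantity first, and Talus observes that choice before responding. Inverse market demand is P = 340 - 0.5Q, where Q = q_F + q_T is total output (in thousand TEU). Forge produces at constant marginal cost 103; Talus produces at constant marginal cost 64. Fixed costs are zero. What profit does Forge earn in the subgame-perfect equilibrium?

The follower Talus best-responds to any q_F: π_T = (340 - 0.5Q)q_T - 64q_T.
Setting the follower's marginal profit to zero, 276 - (1/2)q_F - q_T = 0, i.e. q_T = (276 - (1/2)q_F).
Forge substitutes q_T(q_F) into its own profit: π_F = q_F(340 - (1/2)q_F - (276 - (1/2)q_F)/2) - 103q_F = (202 - (1/4)q_F)q_F - 103q_F.
The leader's first-order condition 99 - (1/2)q_F = 0 yields q_F = 198.
Then q_T = (276 - (1/2)·198) = 177.
Price P = 340 - (1/2)·375 = 305/2.
Forge's profit: (305/2 - 103)·198 = 9801.

9801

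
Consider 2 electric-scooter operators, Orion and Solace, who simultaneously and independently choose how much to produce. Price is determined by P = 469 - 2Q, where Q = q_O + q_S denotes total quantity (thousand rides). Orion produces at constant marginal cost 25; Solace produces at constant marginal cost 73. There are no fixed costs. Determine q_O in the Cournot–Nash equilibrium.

82

Orion's profit: π_O = (469 - 2Q)q_O - (25q_O). Setting ∂π_O/∂q_O = 0: 444 - 4q_O - 2(q_S) = 0.
Solace's first-order condition: 396 - 4q_S - 2(q_O) = 0.
Rearranging gives the reaction functions q_O = (444 - 2q_S)/4 and q_S = (396 - 2q_O)/4.
Solving the pair: q_O = 82, q_S = 58.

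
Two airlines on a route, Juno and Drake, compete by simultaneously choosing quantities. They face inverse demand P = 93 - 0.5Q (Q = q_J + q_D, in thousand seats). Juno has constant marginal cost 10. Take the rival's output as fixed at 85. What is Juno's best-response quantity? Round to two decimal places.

40.50

With the rival's output fixed at 85, Juno's profit is π_J = (93 - (1/2)·85 - (1/2)q_J)q_J - (10q_J) = (101/2 - (1/2)q_J)q_J - (10q_J).
∂π_J/∂q_J = 81/2 - q_J = 0, so q_J = 81/2.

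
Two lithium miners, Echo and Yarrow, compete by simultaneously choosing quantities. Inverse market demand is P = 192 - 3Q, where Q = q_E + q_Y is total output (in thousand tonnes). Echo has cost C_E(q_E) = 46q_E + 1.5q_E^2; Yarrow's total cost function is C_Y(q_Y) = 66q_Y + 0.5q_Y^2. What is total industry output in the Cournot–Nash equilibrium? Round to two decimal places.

Echo's profit: π_E = (192 - 3Q)q_E - (46q_E + (3/2)q_E²). Setting ∂π_E/∂q_E = 0: 146 - 9q_E - 3(q_Y) = 0.
Yarrow's profit: π_Y = (192 - 3Q)q_Y - (66q_Y + (1/2)q_Y²). Setting ∂π_Y/∂q_Y = 0: 126 - 7q_Y - 3(q_E) = 0.
Best responses: q_E = (146 - 3q_Y)/9, q_Y = (126 - 3q_E)/7.
Solving the pair: q_E = 322/27, q_Y = 116/9.
Total output Q = 322/27 + 116/9 = 670/27.

24.81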